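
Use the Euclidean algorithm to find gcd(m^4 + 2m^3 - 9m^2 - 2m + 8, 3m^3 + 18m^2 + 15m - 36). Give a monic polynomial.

Euclidean algorithm in ℚ[m]:
  m^4 + 2m^3 - 9m^2 - 2m + 8 = ((1/3)m - 4/3)(3m^3 + 18m^2 + 15m - 36) + (10m^2 + 30m - 40)
  3m^3 + 18m^2 + 15m - 36 = ((3/10)m + 9/10)(10m^2 + 30m - 40) + (0)
Last nonzero remainder: 10m^2 + 30m - 40. Dividing through by 10 gives the monic gcd m^2 + 3m - 4.

m^2 + 3m - 4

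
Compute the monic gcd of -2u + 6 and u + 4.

1

Apply the Euclidean algorithm:
  -2u + 6 = (-2)(u + 4) + (14)
  u + 4 = ((1/14)u + 2/7)(14) + (0)
The last nonzero remainder is the constant 14, so the polynomials are coprime and gcd = 1.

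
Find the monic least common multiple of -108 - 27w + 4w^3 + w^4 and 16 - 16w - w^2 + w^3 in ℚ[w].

Apply the Euclidean algorithm:
  w^4 + 4w^3 - 27w - 108 = (w + 5)(w^3 - w^2 - 16w + 16) + (21w^2 + 37w - 188)
  w^3 - w^2 - 16w + 16 = ((1/21)w - 58/441)(21w^2 + 37w - 188) + (-(962/441)w - 3848/441)
  21w^2 + 37w - 188 = (-(9261/962)w + 20727/962)(-(962/441)w - 3848/441) + (0)
Last nonzero remainder: -(962/441)w - 3848/441. Dividing through by -962/441 gives the monic gcd w + 4.
Then lcm(f, g) = f·g / gcd(f, g); expanding and making the result monic gives the answer.

-432 + 432w + 27w^2 - 11w^3 - 16w^4 - w^5 + w^6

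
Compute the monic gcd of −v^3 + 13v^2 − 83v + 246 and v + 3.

1

Apply the Euclidean algorithm:
  −v^3 + 13v^2 − 83v + 246 = (−v^2 + 16v − 131)(v + 3) + (639)
  v + 3 = ((1/639)v + 1/213)(639) + (0)
The last nonzero remainder is the constant 639, so the polynomials are coprime and gcd = 1.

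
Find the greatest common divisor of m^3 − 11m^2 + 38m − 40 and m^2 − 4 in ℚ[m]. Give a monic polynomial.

Euclidean algorithm in ℚ[m]:
  m^3 − 11m^2 + 38m − 40 = (m − 11)(m^2 − 4) + (42m − 84)
  m^2 − 4 = ((1/42)m + 1/21)(42m − 84) + (0)
Last nonzero remainder: 42m − 84. Dividing through by 42 gives the monic gcd m − 2.

m − 2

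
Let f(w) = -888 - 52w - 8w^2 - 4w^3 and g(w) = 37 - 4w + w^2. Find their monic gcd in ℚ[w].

Apply the Euclidean algorithm:
  -4w^3 - 8w^2 - 52w - 888 = (-4w - 24)(w^2 - 4w + 37) + (0)
The last nonzero remainder w^2 - 4w + 37 is already monic.

37 - 4w + w^2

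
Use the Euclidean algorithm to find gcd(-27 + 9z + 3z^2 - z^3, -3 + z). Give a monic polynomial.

By polynomial division,
  -z^3 + 3z^2 + 9z - 27 = (-z^2 + 9)(z - 3) + (0)
The last nonzero remainder z - 3 is already monic.

-3 + z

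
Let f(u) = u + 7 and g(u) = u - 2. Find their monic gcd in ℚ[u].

1

Euclidean algorithm in ℚ[u]:
  u + 7 = (u - 2) + (9)
  u - 2 = ((1/9)u - 2/9)(9) + (0)
The last nonzero remainder is the constant 9, so the polynomials are coprime and gcd = 1.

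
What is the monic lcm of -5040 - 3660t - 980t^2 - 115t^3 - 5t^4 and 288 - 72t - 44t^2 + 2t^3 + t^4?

12096 + 720t - 2496t^2 - 560t^3 + 24t^4 + 15t^5 + t^6

Apply the Euclidean algorithm:
  -5t^4 - 115t^3 - 980t^2 - 3660t - 5040 = (-5)(t^4 + 2t^3 - 44t^2 - 72t + 288) + (-105t^3 - 1200t^2 - 4020t - 3600)
  t^4 + 2t^3 - 44t^2 - 72t + 288 = (-(1/105)t + 22/245)(-105t^3 - 1200t^2 - 4020t - 3600) + ((1248/49)t^2 + (12480/49)t + 29952/49)
  -105t^3 - 1200t^2 - 4020t - 3600 = (-(1715/416)t - 1225/208)((1248/49)t^2 + (12480/49)t + 29952/49) + (0)
Last nonzero remainder: (1248/49)t^2 + (12480/49)t + 29952/49. Dividing through by 1248/49 gives the monic gcd t^2 + 10t + 24.
Then lcm(f, g) = f·g / gcd(f, g); expanding and making the result monic gives the answer.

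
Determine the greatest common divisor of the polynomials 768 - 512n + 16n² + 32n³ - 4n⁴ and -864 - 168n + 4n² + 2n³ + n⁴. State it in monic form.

-24 - 2n + n²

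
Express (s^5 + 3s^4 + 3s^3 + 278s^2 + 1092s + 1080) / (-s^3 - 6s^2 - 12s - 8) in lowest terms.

(-s^3 + s^2 - 3s - 270)/(s + 2)

Repeated division with remainder:
  s^5 + 3s^4 + 3s^3 + 278s^2 + 1092s + 1080 = (-s^2 + 3s - 9)(-s^3 - 6s^2 - 12s - 8) + (252s^2 + 1008s + 1008)
  -s^3 - 6s^2 - 12s - 8 = (-(1/252)s - 1/126)(252s^2 + 1008s + 1008) + (0)
Last nonzero remainder: 252s^2 + 1008s + 1008. Dividing through by 252 gives the monic gcd s^2 + 4s + 4.
Cancel s^2 + 4s + 4 from numerator and denominator to get the reduced form.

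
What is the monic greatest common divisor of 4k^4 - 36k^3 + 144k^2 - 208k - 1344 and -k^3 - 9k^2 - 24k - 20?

k + 2

Apply the Euclidean algorithm:
  4k^4 - 36k^3 + 144k^2 - 208k - 1344 = (-4k + 72)(-k^3 - 9k^2 - 24k - 20) + (696k^2 + 1440k + 96)
  -k^3 - 9k^2 - 24k - 20 = (-(1/696)k - 67/6728)(696k^2 + 1440k + 96) + (-(8008/841)k - 16016/841)
  696k^2 + 1440k + 96 = (-(73167/1001)k - 5046/1001)(-(8008/841)k - 16016/841) + (0)
Last nonzero remainder: -(8008/841)k - 16016/841. Dividing through by -8008/841 gives the monic gcd k + 2.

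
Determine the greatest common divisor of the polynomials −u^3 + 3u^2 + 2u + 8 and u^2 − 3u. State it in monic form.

1

Euclidean algorithm in ℚ[u]:
  −u^3 + 3u^2 + 2u + 8 = (−u)(u^2 − 3u) + (2u + 8)
  u^2 − 3u = ((1/2)u − 7/2)(2u + 8) + (28)
  2u + 8 = ((1/14)u + 2/7)(28) + (0)
The last nonzero remainder is the constant 28, so the polynomials are coprime and gcd = 1.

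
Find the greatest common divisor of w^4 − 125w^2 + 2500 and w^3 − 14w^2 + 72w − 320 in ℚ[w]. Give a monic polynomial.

w − 10

Apply the Euclidean algorithm:
  w^4 − 125w^2 + 2500 = (w + 14)(w^3 − 14w^2 + 72w − 320) + (−w^2 − 688w + 6980)
  w^3 − 14w^2 + 72w − 320 = (−w + 702)(−w^2 − 688w + 6980) + (490028w − 4900280)
  −w^2 − 688w + 6980 = (−(1/490028)w − 349/245014)(490028w − 4900280) + (0)
Last nonzero remainder: 490028w − 4900280. Dividing through by 490028 gives the monic gcd w − 10.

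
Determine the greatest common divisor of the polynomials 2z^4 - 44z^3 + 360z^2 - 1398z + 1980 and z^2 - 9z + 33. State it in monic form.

By polynomial division,
  2z^4 - 44z^3 + 360z^2 - 1398z + 1980 = (2z^2 - 26z + 60)(z^2 - 9z + 33) + (0)
The last nonzero remainder z^2 - 9z + 33 is already monic.

z^2 - 9z + 33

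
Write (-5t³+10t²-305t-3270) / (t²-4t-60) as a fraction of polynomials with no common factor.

By polynomial division,
  -5t³+10t²-305t-3270 = (-5t-10)(t²-4t-60) + (-645t-3870)
  t²-4t-60 = (-(1/645)t+2/129)(-645t-3870) + (0)
Last nonzero remainder: -645t-3870. Dividing through by -645 gives the monic gcd t+6.
Cancel t+6 from numerator and denominator to get the reduced form.

(-5t²+40t-545)/(t-10)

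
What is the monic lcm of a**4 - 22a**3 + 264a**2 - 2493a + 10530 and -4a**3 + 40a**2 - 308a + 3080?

a**6 - 22a**5 + 341a**4 - 4187a**3 + 30858a**2 - 191961a + 810810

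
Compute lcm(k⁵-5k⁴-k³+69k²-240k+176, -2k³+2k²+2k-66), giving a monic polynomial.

k⁶-2k⁵-16k⁴+66k³-33k²-544k+528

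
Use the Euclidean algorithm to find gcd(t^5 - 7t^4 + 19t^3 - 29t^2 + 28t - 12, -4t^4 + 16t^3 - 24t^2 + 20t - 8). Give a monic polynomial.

Apply the Euclidean algorithm:
  t^5 - 7t^4 + 19t^3 - 29t^2 + 28t - 12 = (-(1/4)t + 3/4)(-4t^4 + 16t^3 - 24t^2 + 20t - 8) + (t^3 - 6t^2 + 11t - 6)
  -4t^4 + 16t^3 - 24t^2 + 20t - 8 = (-4t - 8)(t^3 - 6t^2 + 11t - 6) + (-28t^2 + 84t - 56)
  t^3 - 6t^2 + 11t - 6 = (-(1/28)t + 3/28)(-28t^2 + 84t - 56) + (0)
Last nonzero remainder: -28t^2 + 84t - 56. Dividing through by -28 gives the monic gcd t^2 - 3t + 2.

t^2 - 3t + 2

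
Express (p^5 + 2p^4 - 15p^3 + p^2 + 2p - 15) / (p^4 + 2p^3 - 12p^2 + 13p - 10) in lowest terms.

Euclidean algorithm in ℚ[p]:
  p^5 + 2p^4 - 15p^3 + p^2 + 2p - 15 = (p)(p^4 + 2p^3 - 12p^2 + 13p - 10) + (-3p^3 - 12p^2 + 12p - 15)
  p^4 + 2p^3 - 12p^2 + 13p - 10 = (-(1/3)p + 2/3)(-3p^3 - 12p^2 + 12p - 15) + (0)
Last nonzero remainder: -3p^3 - 12p^2 + 12p - 15. Dividing through by -3 gives the monic gcd p^3 + 4p^2 - 4p + 5.
Cancel p^3 + 4p^2 - 4p + 5 from numerator and denominator to get the reduced form.

(p^2 - 2p - 3)/(p - 2)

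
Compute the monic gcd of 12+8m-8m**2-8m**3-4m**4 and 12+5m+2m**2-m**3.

Repeated division with remainder:
  -4m**4-8m**3-8m**2+8m+12 = (4m+16)(-m**3+2m**2+5m+12) + (-60m**2-120m-180)
  -m**3+2m**2+5m+12 = ((1/60)m-1/15)(-60m**2-120m-180) + (0)
Last nonzero remainder: -60m**2-120m-180. Dividing through by -60 gives the monic gcd m**2+2m+3.

3+2m+m**2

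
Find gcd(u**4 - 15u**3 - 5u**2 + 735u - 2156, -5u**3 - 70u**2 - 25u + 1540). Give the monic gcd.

By polynomial division,
  u**4 - 15u**3 - 5u**2 + 735u - 2156 = (-(1/5)u + 29/5)(-5u**3 - 70u**2 - 25u + 1540) + (396u**2 + 1188u - 11088)
  -5u**3 - 70u**2 - 25u + 1540 = (-(5/396)u - 5/36)(396u**2 + 1188u - 11088) + (0)
Last nonzero remainder: 396u**2 + 1188u - 11088. Dividing through by 396 gives the monic gcd u**2 + 3u - 28.

u**2 + 3u - 28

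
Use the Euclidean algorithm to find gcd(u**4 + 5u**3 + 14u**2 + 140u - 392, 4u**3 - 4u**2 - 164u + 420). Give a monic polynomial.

By polynomial division,
  u**4 + 5u**3 + 14u**2 + 140u - 392 = ((1/4)u + 3/2)(4u**3 - 4u**2 - 164u + 420) + (61u**2 + 281u - 1022)
  4u**3 - 4u**2 - 164u + 420 = ((4/61)u - 1368/3721)(61u**2 + 281u - 1022) + ((23532/3721)u + 164724/3721)
  61u**2 + 281u - 1022 = ((226981/23532)u - 271633/11766)((23532/3721)u + 164724/3721) + (0)
Last nonzero remainder: (23532/3721)u + 164724/3721. Dividing through by 23532/3721 gives the monic gcd u + 7.

u + 7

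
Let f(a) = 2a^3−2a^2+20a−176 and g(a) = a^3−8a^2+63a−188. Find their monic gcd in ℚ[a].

Repeated division with remainder:
  2a^3−2a^2+20a−176 = (2)(a^3−8a^2+63a−188) + (14a^2−106a+200)
  a^3−8a^2+63a−188 = ((1/14)a−3/98)(14a^2−106a+200) + ((2228/49)a−8912/49)
  14a^2−106a+200 = ((343/1114)a−1225/1114)((2228/49)a−8912/49) + (0)
Last nonzero remainder: (2228/49)a−8912/49. Dividing through by 2228/49 gives the monic gcd a−4.

a−4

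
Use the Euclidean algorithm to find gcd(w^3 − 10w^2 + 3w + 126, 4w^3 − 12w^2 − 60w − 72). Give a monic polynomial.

w − 6

Repeated division with remainder:
  w^3 − 10w^2 + 3w + 126 = (1/4)(4w^3 − 12w^2 − 60w − 72) + (−7w^2 + 18w + 144)
  4w^3 − 12w^2 − 60w − 72 = (−(4/7)w + 12/49)(−7w^2 + 18w + 144) + ((876/49)w − 5256/49)
  −7w^2 + 18w + 144 = (−(343/876)w − 98/73)((876/49)w − 5256/49) + (0)
Last nonzero remainder: (876/49)w − 5256/49. Dividing through by 876/49 gives the monic gcd w − 6.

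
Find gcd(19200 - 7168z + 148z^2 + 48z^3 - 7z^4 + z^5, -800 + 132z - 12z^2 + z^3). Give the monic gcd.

-800 + 132z - 12z^2 + z^3

Apply the Euclidean algorithm:
  z^5 - 7z^4 + 48z^3 + 148z^2 - 7168z + 19200 = (z^2 + 5z - 24)(z^3 - 12z^2 + 132z - 800) + (0)
The last nonzero remainder z^3 - 12z^2 + 132z - 800 is already monic.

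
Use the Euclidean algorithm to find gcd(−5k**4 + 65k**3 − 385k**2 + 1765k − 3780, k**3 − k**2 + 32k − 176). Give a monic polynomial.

k − 4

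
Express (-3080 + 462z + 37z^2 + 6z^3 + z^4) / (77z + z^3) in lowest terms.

(-40 + 6z + z^2)/(z)

Apply the Euclidean algorithm:
  z^4 + 6z^3 + 37z^2 + 462z - 3080 = (z + 6)(z^3 + 77z) + (-40z^2 - 3080)
  z^3 + 77z = (-(1/40)z)(-40z^2 - 3080) + (0)
Last nonzero remainder: -40z^2 - 3080. Dividing through by -40 gives the monic gcd z^2 + 77.
Cancel z^2 + 77 from numerator and denominator to get the reduced form.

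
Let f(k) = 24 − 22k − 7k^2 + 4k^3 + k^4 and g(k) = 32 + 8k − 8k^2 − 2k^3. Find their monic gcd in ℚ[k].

−8 + 2k + k^2

Euclidean algorithm in ℚ[k]:
  k^4 + 4k^3 − 7k^2 − 22k + 24 = (−(1/2)k)(−2k^3 − 8k^2 + 8k + 32) + (−3k^2 − 6k + 24)
  −2k^3 − 8k^2 + 8k + 32 = ((2/3)k + 4/3)(−3k^2 − 6k + 24) + (0)
Last nonzero remainder: −3k^2 − 6k + 24. Dividing through by −3 gives the monic gcd k^2 + 2k − 8.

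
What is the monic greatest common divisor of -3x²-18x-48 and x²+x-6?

Apply the Euclidean algorithm:
  -3x²-18x-48 = (-3)(x²+x-6) + (-15x-66)
  x²+x-6 = (-(1/15)x+17/75)(-15x-66) + (224/25)
  -15x-66 = (-(375/224)x-825/112)(224/25) + (0)
The last nonzero remainder is the constant 224/25, so the polynomials are coprime and gcd = 1.

1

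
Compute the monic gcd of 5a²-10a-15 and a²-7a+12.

a-3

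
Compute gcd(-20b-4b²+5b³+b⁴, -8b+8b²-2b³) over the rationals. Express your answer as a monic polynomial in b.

-2b+b²

Euclidean algorithm in ℚ[b]:
  b⁴+5b³-4b²-20b = (-(1/2)b-9/2)(-2b³+8b²-8b) + (28b²-56b)
  -2b³+8b²-8b = (-(1/14)b+1/7)(28b²-56b) + (0)
Last nonzero remainder: 28b²-56b. Dividing through by 28 gives the monic gcd b²-2b.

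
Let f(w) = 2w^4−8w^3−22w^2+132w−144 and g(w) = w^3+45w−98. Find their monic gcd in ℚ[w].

w−2

By polynomial division,
  2w^4−8w^3−22w^2+132w−144 = (2w−8)(w^3+45w−98) + (−112w^2+688w−928)
  w^3+45w−98 = (−(1/112)w−43/784)(−112w^2+688w−928) + ((3648/49)w−7296/49)
  −112w^2+688w−928 = (−(343/228)w+1421/228)((3648/49)w−7296/49) + (0)
Last nonzero remainder: (3648/49)w−7296/49. Dividing through by 3648/49 gives the monic gcd w−2.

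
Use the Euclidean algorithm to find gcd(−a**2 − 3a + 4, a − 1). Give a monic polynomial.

By polynomial division,
  −a**2 − 3a + 4 = (−a − 4)(a − 1) + (0)
The last nonzero remainder a − 1 is already monic.

a − 1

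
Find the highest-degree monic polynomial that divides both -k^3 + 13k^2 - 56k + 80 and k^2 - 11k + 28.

By polynomial division,
  -k^3 + 13k^2 - 56k + 80 = (-k + 2)(k^2 - 11k + 28) + (-6k + 24)
  k^2 - 11k + 28 = (-(1/6)k + 7/6)(-6k + 24) + (0)
Last nonzero remainder: -6k + 24. Dividing through by -6 gives the monic gcd k - 4.

k - 4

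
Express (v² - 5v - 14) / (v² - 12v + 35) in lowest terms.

Euclidean algorithm in ℚ[v]:
  v² - 5v - 14 = (v² - 12v + 35) + (7v - 49)
  v² - 12v + 35 = ((1/7)v - 5/7)(7v - 49) + (0)
Last nonzero remainder: 7v - 49. Dividing through by 7 gives the monic gcd v - 7.
Cancel v - 7 from numerator and denominator to get the reduced form.

(v + 2)/(v - 5)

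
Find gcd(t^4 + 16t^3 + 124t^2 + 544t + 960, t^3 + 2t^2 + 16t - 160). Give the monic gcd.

t^2 + 6t + 40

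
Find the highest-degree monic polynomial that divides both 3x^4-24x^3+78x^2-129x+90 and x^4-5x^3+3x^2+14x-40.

x^2-3x+5

Apply the Euclidean algorithm:
  3x^4-24x^3+78x^2-129x+90 = (3)(x^4-5x^3+3x^2+14x-40) + (-9x^3+69x^2-171x+210)
  x^4-5x^3+3x^2+14x-40 = (-(1/9)x-8/27)(-9x^3+69x^2-171x+210) + ((40/9)x^2-(40/3)x+200/9)
  -9x^3+69x^2-171x+210 = (-(81/40)x+189/20)((40/9)x^2-(40/3)x+200/9) + (0)
Last nonzero remainder: (40/9)x^2-(40/3)x+200/9. Dividing through by 40/9 gives the monic gcd x^2-3x+5.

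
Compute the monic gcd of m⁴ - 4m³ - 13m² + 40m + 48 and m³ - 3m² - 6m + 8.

Apply the Euclidean algorithm:
  m⁴ - 4m³ - 13m² + 40m + 48 = (m - 1)(m³ - 3m² - 6m + 8) + (-10m² + 26m + 56)
  m³ - 3m² - 6m + 8 = (-(1/10)m + 1/25)(-10m² + 26m + 56) + (-(36/25)m + 144/25)
  -10m² + 26m + 56 = ((125/18)m + 175/18)(-(36/25)m + 144/25) + (0)
Last nonzero remainder: -(36/25)m + 144/25. Dividing through by -36/25 gives the monic gcd m - 4.

m - 4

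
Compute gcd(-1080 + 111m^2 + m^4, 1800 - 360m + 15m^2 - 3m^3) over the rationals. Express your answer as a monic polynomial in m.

120 + m^2

By polynomial division,
  m^4 + 111m^2 - 1080 = (-(1/3)m - 5/3)(-3m^3 + 15m^2 - 360m + 1800) + (16m^2 + 1920)
  -3m^3 + 15m^2 - 360m + 1800 = (-(3/16)m + 15/16)(16m^2 + 1920) + (0)
Last nonzero remainder: 16m^2 + 1920. Dividing through by 16 gives the monic gcd m^2 + 120.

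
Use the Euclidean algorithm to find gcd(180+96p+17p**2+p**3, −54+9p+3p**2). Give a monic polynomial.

Euclidean algorithm in ℚ[p]:
  p**3+17p**2+96p+180 = ((1/3)p+14/3)(3p**2+9p−54) + (72p+432)
  3p**2+9p−54 = ((1/24)p−1/8)(72p+432) + (0)
Last nonzero remainder: 72p+432. Dividing through by 72 gives the monic gcd p+6.

6+p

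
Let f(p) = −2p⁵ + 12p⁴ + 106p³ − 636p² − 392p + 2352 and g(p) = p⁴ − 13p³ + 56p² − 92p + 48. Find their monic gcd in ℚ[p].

p² − 8p + 12

Repeated division with remainder:
  −2p⁵ + 12p⁴ + 106p³ − 636p² − 392p + 2352 = (−2p − 14)(p⁴ − 13p³ + 56p² − 92p + 48) + (36p³ − 36p² − 1584p + 3024)
  p⁴ − 13p³ + 56p² − 92p + 48 = ((1/36)p − 1/3)(36p³ − 36p² − 1584p + 3024) + (88p² − 704p + 1056)
  36p³ − 36p² − 1584p + 3024 = ((9/22)p + 63/22)(88p² − 704p + 1056) + (0)
Last nonzero remainder: 88p² − 704p + 1056. Dividing through by 88 gives the monic gcd p² − 8p + 12.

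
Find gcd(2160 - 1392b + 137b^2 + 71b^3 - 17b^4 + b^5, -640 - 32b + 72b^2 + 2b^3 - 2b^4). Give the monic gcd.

80 - 16b - 5b^2 + b^3

Repeated division with remainder:
  b^5 - 17b^4 + 71b^3 + 137b^2 - 1392b + 2160 = (-(1/2)b + 8)(-2b^4 + 2b^3 + 72b^2 - 32b - 640) + (91b^3 - 455b^2 - 1456b + 7280)
  -2b^4 + 2b^3 + 72b^2 - 32b - 640 = (-(2/91)b - 8/91)(91b^3 - 455b^2 - 1456b + 7280) + (0)
Last nonzero remainder: 91b^3 - 455b^2 - 1456b + 7280. Dividing through by 91 gives the monic gcd b^3 - 5b^2 - 16b + 80.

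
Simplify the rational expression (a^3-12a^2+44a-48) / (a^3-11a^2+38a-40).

Apply the Euclidean algorithm:
  a^3-12a^2+44a-48 = (a^3-11a^2+38a-40) + (-a^2+6a-8)
  a^3-11a^2+38a-40 = (-a+5)(-a^2+6a-8) + (0)
Last nonzero remainder: -a^2+6a-8. Dividing through by -1 gives the monic gcd a^2-6a+8.
Cancel a^2-6a+8 from numerator and denominator to get the reduced form.

(a-6)/(a-5)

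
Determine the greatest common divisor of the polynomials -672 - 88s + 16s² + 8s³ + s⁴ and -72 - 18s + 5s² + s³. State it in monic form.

-24 + 2s + s²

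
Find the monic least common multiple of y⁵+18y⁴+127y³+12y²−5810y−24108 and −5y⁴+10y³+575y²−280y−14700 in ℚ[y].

Repeated division with remainder:
  y⁵+18y⁴+127y³+12y²−5810y−24108 = (−(1/5)y−4)(−5y⁴+10y³+575y²−280y−14700) + (282y³+2256y²−9870y−82908)
  −5y⁴+10y³+575y²−280y−14700 = (−(5/282)y+25/141)(282y³+2256y²−9870y−82908) + (0)
Last nonzero remainder: 282y³+2256y²−9870y−82908. Dividing through by 282 gives the monic gcd y³+8y²−35y−294.
Then lcm(f, g) = f·g / gcd(f, g); expanding and making the result monic gives the answer.

y⁶+8y⁵−53y⁴−1258y³−5930y²+33992y+241080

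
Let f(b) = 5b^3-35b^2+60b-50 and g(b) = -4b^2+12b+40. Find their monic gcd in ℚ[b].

Apply the Euclidean algorithm:
  5b^3-35b^2+60b-50 = (-(5/4)b+5)(-4b^2+12b+40) + (50b-250)
  -4b^2+12b+40 = (-(2/25)b-4/25)(50b-250) + (0)
Last nonzero remainder: 50b-250. Dividing through by 50 gives the monic gcd b-5.

b-5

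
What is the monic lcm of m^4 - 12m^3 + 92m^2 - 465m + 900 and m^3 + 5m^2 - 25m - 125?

m^6 - 2m^5 - 3m^4 + 155m^3 - 1450m^2 - 2625m + 22500

Euclidean algorithm in ℚ[m]:
  m^4 - 12m^3 + 92m^2 - 465m + 900 = (m - 17)(m^3 + 5m^2 - 25m - 125) + (202m^2 - 765m - 1225)
  m^3 + 5m^2 - 25m - 125 = ((1/202)m + 1775/40804)(202m^2 - 765m - 1225) + ((585225/40804)m - 2926125/40804)
  202m^2 - 765m - 1225 = ((8242408/585225)m + 1999396/117045)((585225/40804)m - 2926125/40804) + (0)
Last nonzero remainder: (585225/40804)m - 2926125/40804. Dividing through by 585225/40804 gives the monic gcd m - 5.
Then lcm(f, g) = f·g / gcd(f, g); expanding and making the result monic gives the answer.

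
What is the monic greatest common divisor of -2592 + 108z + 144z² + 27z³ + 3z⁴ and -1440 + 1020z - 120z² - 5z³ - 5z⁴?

Apply the Euclidean algorithm:
  3z⁴ + 27z³ + 144z² + 108z - 2592 = (-3/5)(-5z⁴ - 5z³ - 120z² + 1020z - 1440) + (24z³ + 72z² + 720z - 3456)
  -5z⁴ - 5z³ - 120z² + 1020z - 1440 = (-(5/24)z + 5/12)(24z³ + 72z² + 720z - 3456) + (0)
Last nonzero remainder: 24z³ + 72z² + 720z - 3456. Dividing through by 24 gives the monic gcd z³ + 3z² + 30z - 144.

-144 + 30z + 3z² + z³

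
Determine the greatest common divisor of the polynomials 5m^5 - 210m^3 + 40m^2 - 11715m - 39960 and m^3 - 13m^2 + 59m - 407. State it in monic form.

m^2 - 2m + 37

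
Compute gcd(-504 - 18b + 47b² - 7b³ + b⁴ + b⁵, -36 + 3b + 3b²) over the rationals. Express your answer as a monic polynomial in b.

-12 + b + b²

Euclidean algorithm in ℚ[b]:
  b⁵ + b⁴ - 7b³ + 47b² - 18b - 504 = ((1/3)b³ + (5/3)b + 14)(3b² + 3b - 36) + (0)
Last nonzero remainder: 3b² + 3b - 36. Dividing through by 3 gives the monic gcd b² + b - 12.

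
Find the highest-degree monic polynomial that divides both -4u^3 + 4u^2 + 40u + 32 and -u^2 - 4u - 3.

u + 1

Euclidean algorithm in ℚ[u]:
  -4u^3 + 4u^2 + 40u + 32 = (4u - 20)(-u^2 - 4u - 3) + (-28u - 28)
  -u^2 - 4u - 3 = ((1/28)u + 3/28)(-28u - 28) + (0)
Last nonzero remainder: -28u - 28. Dividing through by -28 gives the monic gcd u + 1.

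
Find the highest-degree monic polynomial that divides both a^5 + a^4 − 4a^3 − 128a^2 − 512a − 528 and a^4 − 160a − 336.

Apply the Euclidean algorithm:
  a^5 + a^4 − 4a^3 − 128a^2 − 512a − 528 = (a + 1)(a^4 − 160a − 336) + (−4a^3 + 32a^2 − 16a − 192)
  a^4 − 160a − 336 = (−(1/4)a − 2)(−4a^3 + 32a^2 − 16a − 192) + (60a^2 − 240a − 720)
  −4a^3 + 32a^2 − 16a − 192 = (−(1/15)a + 4/15)(60a^2 − 240a − 720) + (0)
Last nonzero remainder: 60a^2 − 240a − 720. Dividing through by 60 gives the monic gcd a^2 − 4a − 12.

a^2 − 4a − 12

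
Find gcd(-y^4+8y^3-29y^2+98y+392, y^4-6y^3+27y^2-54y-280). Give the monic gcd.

y^3-y^2+22y+56

Repeated division with remainder:
  -y^4+8y^3-29y^2+98y+392 = (-1)(y^4-6y^3+27y^2-54y-280) + (2y^3-2y^2+44y+112)
  y^4-6y^3+27y^2-54y-280 = ((1/2)y-5/2)(2y^3-2y^2+44y+112) + (0)
Last nonzero remainder: 2y^3-2y^2+44y+112. Dividing through by 2 gives the monic gcd y^3-y^2+22y+56.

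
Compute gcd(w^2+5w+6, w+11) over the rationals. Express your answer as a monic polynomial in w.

By polynomial division,
  w^2+5w+6 = (w−6)(w+11) + (72)
  w+11 = ((1/72)w+11/72)(72) + (0)
The last nonzero remainder is the constant 72, so the polynomials are coprime and gcd = 1.

1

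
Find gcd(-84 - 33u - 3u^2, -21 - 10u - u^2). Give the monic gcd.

Apply the Euclidean algorithm:
  -3u^2 - 33u - 84 = (3)(-u^2 - 10u - 21) + (-3u - 21)
  -u^2 - 10u - 21 = ((1/3)u + 1)(-3u - 21) + (0)
Last nonzero remainder: -3u - 21. Dividing through by -3 gives the monic gcd u + 7.

7 + u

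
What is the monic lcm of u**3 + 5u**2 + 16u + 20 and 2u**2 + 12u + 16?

u**4 + 9u**3 + 36u**2 + 84u + 80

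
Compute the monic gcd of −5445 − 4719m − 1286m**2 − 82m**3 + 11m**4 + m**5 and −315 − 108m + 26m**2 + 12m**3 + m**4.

15 + 8m + m**2

Euclidean algorithm in ℚ[m]:
  m**5 + 11m**4 − 82m**3 − 1286m**2 − 4719m − 5445 = (m − 1)(m**4 + 12m**3 + 26m**2 − 108m − 315) + (−96m**3 − 1152m**2 − 4512m − 5760)
  m**4 + 12m**3 + 26m**2 − 108m − 315 = (−(1/96)m)(−96m**3 − 1152m**2 − 4512m − 5760) + (−21m**2 − 168m − 315)
  −96m**3 − 1152m**2 − 4512m − 5760 = ((32/7)m + 128/7)(−21m**2 − 168m − 315) + (0)
Last nonzero remainder: −21m**2 − 168m − 315. Dividing through by −21 gives the monic gcd m**2 + 8m + 15.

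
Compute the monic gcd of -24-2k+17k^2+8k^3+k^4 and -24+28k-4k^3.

-3+2k+k^2

Euclidean algorithm in ℚ[k]:
  k^4+8k^3+17k^2-2k-24 = (-(1/4)k-2)(-4k^3+28k-24) + (24k^2+48k-72)
  -4k^3+28k-24 = (-(1/6)k+1/3)(24k^2+48k-72) + (0)
Last nonzero remainder: 24k^2+48k-72. Dividing through by 24 gives the monic gcd k^2+2k-3.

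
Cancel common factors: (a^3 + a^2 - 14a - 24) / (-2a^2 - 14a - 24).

(-a^2 + 2a + 8)/(2a + 8)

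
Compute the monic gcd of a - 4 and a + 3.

By polynomial division,
  a - 4 = (a + 3) + (-7)
  a + 3 = (-(1/7)a - 3/7)(-7) + (0)
The last nonzero remainder is the constant -7, so the polynomials are coprime and gcd = 1.

1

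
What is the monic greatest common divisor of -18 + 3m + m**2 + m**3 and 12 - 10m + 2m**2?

-2 + m

Euclidean algorithm in ℚ[m]:
  m**3 + m**2 + 3m - 18 = ((1/2)m + 3)(2m**2 - 10m + 12) + (27m - 54)
  2m**2 - 10m + 12 = ((2/27)m - 2/9)(27m - 54) + (0)
Last nonzero remainder: 27m - 54. Dividing through by 27 gives the monic gcd m - 2.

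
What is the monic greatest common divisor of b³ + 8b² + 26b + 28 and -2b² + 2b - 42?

1

Repeated division with remainder:
  b³ + 8b² + 26b + 28 = (-(1/2)b - 9/2)(-2b² + 2b - 42) + (14b - 161)
  -2b² + 2b - 42 = (-(1/7)b - 3/2)(14b - 161) + (-567/2)
  14b - 161 = (-(4/81)b + 46/81)(-567/2) + (0)
The last nonzero remainder is the constant -567/2, so the polynomials are coprime and gcd = 1.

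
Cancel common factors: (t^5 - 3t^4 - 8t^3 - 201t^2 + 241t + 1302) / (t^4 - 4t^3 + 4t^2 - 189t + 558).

(t^2 - 5t - 14)/(t - 6)

Repeated division with remainder:
  t^5 - 3t^4 - 8t^3 - 201t^2 + 241t + 1302 = (t + 1)(t^4 - 4t^3 + 4t^2 - 189t + 558) + (-8t^3 - 16t^2 - 128t + 744)
  t^4 - 4t^3 + 4t^2 - 189t + 558 = (-(1/8)t + 3/4)(-8t^3 - 16t^2 - 128t + 744) + (0)
Last nonzero remainder: -8t^3 - 16t^2 - 128t + 744. Dividing through by -8 gives the monic gcd t^3 + 2t^2 + 16t - 93.
Cancel t^3 + 2t^2 + 16t - 93 from numerator and denominator to get the reduced form.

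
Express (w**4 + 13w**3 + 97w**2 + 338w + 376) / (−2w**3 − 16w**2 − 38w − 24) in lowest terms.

(−w**3 − 9w**2 − 61w − 94)/(2w**2 + 8w + 6)

Euclidean algorithm in ℚ[w]:
  w**4 + 13w**3 + 97w**2 + 338w + 376 = (−(1/2)w − 5/2)(−2w**3 − 16w**2 − 38w − 24) + (38w**2 + 231w + 316)
  −2w**3 − 16w**2 − 38w − 24 = (−(1/19)w − 73/722)(38w**2 + 231w + 316) + ((1435/722)w + 2870/361)
  38w**2 + 231w + 316 = ((27436/1435)w + 57038/1435)((1435/722)w + 2870/361) + (0)
Last nonzero remainder: (1435/722)w + 2870/361. Dividing through by 1435/722 gives the monic gcd w + 4.
Cancel w + 4 from numerator and denominator to get the reduced form.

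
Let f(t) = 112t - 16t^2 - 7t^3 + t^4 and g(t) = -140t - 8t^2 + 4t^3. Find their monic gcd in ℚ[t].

-7t + t^2

By polynomial division,
  t^4 - 7t^3 - 16t^2 + 112t = ((1/4)t - 5/4)(4t^3 - 8t^2 - 140t) + (9t^2 - 63t)
  4t^3 - 8t^2 - 140t = ((4/9)t + 20/9)(9t^2 - 63t) + (0)
Last nonzero remainder: 9t^2 - 63t. Dividing through by 9 gives the monic gcd t^2 - 7t.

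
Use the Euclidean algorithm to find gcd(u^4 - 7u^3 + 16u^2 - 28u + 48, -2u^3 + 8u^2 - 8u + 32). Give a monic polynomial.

Repeated division with remainder:
  u^4 - 7u^3 + 16u^2 - 28u + 48 = (-(1/2)u + 3/2)(-2u^3 + 8u^2 - 8u + 32) + (0)
Last nonzero remainder: -2u^3 + 8u^2 - 8u + 32. Dividing through by -2 gives the monic gcd u^3 - 4u^2 + 4u - 16.

u^3 - 4u^2 + 4u - 16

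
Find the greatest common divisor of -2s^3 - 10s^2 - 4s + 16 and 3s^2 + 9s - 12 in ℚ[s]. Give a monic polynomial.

s^2 + 3s - 4

By polynomial division,
  -2s^3 - 10s^2 - 4s + 16 = (-(2/3)s - 4/3)(3s^2 + 9s - 12) + (0)
Last nonzero remainder: 3s^2 + 9s - 12. Dividing through by 3 gives the monic gcd s^2 + 3s - 4.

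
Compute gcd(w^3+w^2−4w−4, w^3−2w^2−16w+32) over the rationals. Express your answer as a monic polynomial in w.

w−2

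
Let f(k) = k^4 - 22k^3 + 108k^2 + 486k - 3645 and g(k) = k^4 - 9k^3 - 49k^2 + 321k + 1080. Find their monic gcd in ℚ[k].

k^2 - 4k - 45

Euclidean algorithm in ℚ[k]:
  k^4 - 22k^3 + 108k^2 + 486k - 3645 = (k^4 - 9k^3 - 49k^2 + 321k + 1080) + (-13k^3 + 157k^2 + 165k - 4725)
  k^4 - 9k^3 - 49k^2 + 321k + 1080 = (-(1/13)k - 40/169)(-13k^3 + 157k^2 + 165k - 4725) + ((144/169)k^2 - (576/169)k - 6480/169)
  -13k^3 + 157k^2 + 165k - 4725 = (-(2197/144)k + 5915/48)((144/169)k^2 - (576/169)k - 6480/169) + (0)
Last nonzero remainder: (144/169)k^2 - (576/169)k - 6480/169. Dividing through by 144/169 gives the monic gcd k^2 - 4k - 45.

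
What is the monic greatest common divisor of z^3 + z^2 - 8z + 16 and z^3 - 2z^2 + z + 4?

By polynomial division,
  z^3 + z^2 - 8z + 16 = (z^3 - 2z^2 + z + 4) + (3z^2 - 9z + 12)
  z^3 - 2z^2 + z + 4 = ((1/3)z + 1/3)(3z^2 - 9z + 12) + (0)
Last nonzero remainder: 3z^2 - 9z + 12. Dividing through by 3 gives the monic gcd z^2 - 3z + 4.

z^2 - 3z + 4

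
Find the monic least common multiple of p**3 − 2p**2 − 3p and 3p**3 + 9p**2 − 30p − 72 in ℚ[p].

Apply the Euclidean algorithm:
  p**3 − 2p**2 − 3p = (1/3)(3p**3 + 9p**2 − 30p − 72) + (−5p**2 + 7p + 24)
  3p**3 + 9p**2 − 30p − 72 = (−(3/5)p − 66/25)(−5p**2 + 7p + 24) + ((72/25)p − 216/25)
  −5p**2 + 7p + 24 = (−(125/72)p − 25/9)((72/25)p − 216/25) + (0)
Last nonzero remainder: (72/25)p − 216/25. Dividing through by 72/25 gives the monic gcd p − 3.
Then lcm(f, g) = f·g / gcd(f, g); expanding and making the result monic gives the answer.

p**5 + 4p**4 − 7p**3 − 34p**2 − 24p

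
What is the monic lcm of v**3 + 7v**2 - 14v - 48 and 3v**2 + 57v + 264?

By polynomial division,
  v**3 + 7v**2 - 14v - 48 = ((1/3)v - 4)(3v**2 + 57v + 264) + (126v + 1008)
  3v**2 + 57v + 264 = ((1/42)v + 11/42)(126v + 1008) + (0)
Last nonzero remainder: 126v + 1008. Dividing through by 126 gives the monic gcd v + 8.
Then lcm(f, g) = f·g / gcd(f, g); expanding and making the result monic gives the answer.

v**4 + 18v**3 + 63v**2 - 202v - 528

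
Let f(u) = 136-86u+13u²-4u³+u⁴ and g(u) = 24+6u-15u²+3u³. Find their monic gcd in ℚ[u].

8-6u+u²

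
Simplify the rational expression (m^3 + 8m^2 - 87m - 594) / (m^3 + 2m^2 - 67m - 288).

(m^2 + 17m + 66)/(m^2 + 11m + 32)

Euclidean algorithm in ℚ[m]:
  m^3 + 8m^2 - 87m - 594 = (m^3 + 2m^2 - 67m - 288) + (6m^2 - 20m - 306)
  m^3 + 2m^2 - 67m - 288 = ((1/6)m + 8/9)(6m^2 - 20m - 306) + ((16/9)m - 16)
  6m^2 - 20m - 306 = ((27/8)m + 153/8)((16/9)m - 16) + (0)
Last nonzero remainder: (16/9)m - 16. Dividing through by 16/9 gives the monic gcd m - 9.
Cancel m - 9 from numerator and denominator to get the reduced form.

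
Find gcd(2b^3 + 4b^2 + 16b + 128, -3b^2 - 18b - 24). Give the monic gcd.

b + 4

Apply the Euclidean algorithm:
  2b^3 + 4b^2 + 16b + 128 = (-(2/3)b + 8/3)(-3b^2 - 18b - 24) + (48b + 192)
  -3b^2 - 18b - 24 = (-(1/16)b - 1/8)(48b + 192) + (0)
Last nonzero remainder: 48b + 192. Dividing through by 48 gives the monic gcd b + 4.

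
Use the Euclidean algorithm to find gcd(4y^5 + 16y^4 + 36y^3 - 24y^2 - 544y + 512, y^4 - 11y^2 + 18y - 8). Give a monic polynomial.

y^3 + y^2 - 10y + 8

By polynomial division,
  4y^5 + 16y^4 + 36y^3 - 24y^2 - 544y + 512 = (4y + 16)(y^4 - 11y^2 + 18y - 8) + (80y^3 + 80y^2 - 800y + 640)
  y^4 - 11y^2 + 18y - 8 = ((1/80)y - 1/80)(80y^3 + 80y^2 - 800y + 640) + (0)
Last nonzero remainder: 80y^3 + 80y^2 - 800y + 640. Dividing through by 80 gives the monic gcd y^3 + y^2 - 10y + 8.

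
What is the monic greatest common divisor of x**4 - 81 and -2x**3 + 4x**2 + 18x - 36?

x**2 - 9

Repeated division with remainder:
  x**4 - 81 = (-(1/2)x - 1)(-2x**3 + 4x**2 + 18x - 36) + (13x**2 - 117)
  -2x**3 + 4x**2 + 18x - 36 = (-(2/13)x + 4/13)(13x**2 - 117) + (0)
Last nonzero remainder: 13x**2 - 117. Dividing through by 13 gives the monic gcd x**2 - 9.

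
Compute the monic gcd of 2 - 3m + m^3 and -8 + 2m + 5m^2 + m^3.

Repeated division with remainder:
  m^3 - 3m + 2 = (m^3 + 5m^2 + 2m - 8) + (-5m^2 - 5m + 10)
  m^3 + 5m^2 + 2m - 8 = (-(1/5)m - 4/5)(-5m^2 - 5m + 10) + (0)
Last nonzero remainder: -5m^2 - 5m + 10. Dividing through by -5 gives the monic gcd m^2 + m - 2.

-2 + m + m^2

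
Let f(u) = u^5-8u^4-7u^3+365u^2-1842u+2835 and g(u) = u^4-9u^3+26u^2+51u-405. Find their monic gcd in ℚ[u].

u^3-12u^2+62u-135

Apply the Euclidean algorithm:
  u^5-8u^4-7u^3+365u^2-1842u+2835 = (u+1)(u^4-9u^3+26u^2+51u-405) + (-24u^3+288u^2-1488u+3240)
  u^4-9u^3+26u^2+51u-405 = (-(1/24)u-1/8)(-24u^3+288u^2-1488u+3240) + (0)
Last nonzero remainder: -24u^3+288u^2-1488u+3240. Dividing through by -24 gives the monic gcd u^3-12u^2+62u-135.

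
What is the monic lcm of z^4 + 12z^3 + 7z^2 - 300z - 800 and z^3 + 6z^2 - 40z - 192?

z^5 + 6z^4 - 65z^3 - 342z^2 + 1000z + 4800

Euclidean algorithm in ℚ[z]:
  z^4 + 12z^3 + 7z^2 - 300z - 800 = (z + 6)(z^3 + 6z^2 - 40z - 192) + (11z^2 + 132z + 352)
  z^3 + 6z^2 - 40z - 192 = ((1/11)z - 6/11)(11z^2 + 132z + 352) + (0)
Last nonzero remainder: 11z^2 + 132z + 352. Dividing through by 11 gives the monic gcd z^2 + 12z + 32.
Then lcm(f, g) = f·g / gcd(f, g); expanding and making the result monic gives the answer.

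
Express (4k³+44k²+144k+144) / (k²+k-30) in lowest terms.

(4k²+20k+24)/(k-5)

Euclidean algorithm in ℚ[k]:
  4k³+44k²+144k+144 = (4k+40)(k²+k-30) + (224k+1344)
  k²+k-30 = ((1/224)k-5/224)(224k+1344) + (0)
Last nonzero remainder: 224k+1344. Dividing through by 224 gives the monic gcd k+6.
Cancel k+6 from numerator and denominator to get the reduced form.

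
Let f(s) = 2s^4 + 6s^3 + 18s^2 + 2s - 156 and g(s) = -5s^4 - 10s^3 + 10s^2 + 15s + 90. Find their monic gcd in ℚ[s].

s^2 + s - 6

By polynomial division,
  2s^4 + 6s^3 + 18s^2 + 2s - 156 = (-2/5)(-5s^4 - 10s^3 + 10s^2 + 15s + 90) + (2s^3 + 22s^2 + 8s - 120)
  -5s^4 - 10s^3 + 10s^2 + 15s + 90 = (-(5/2)s + 45/2)(2s^3 + 22s^2 + 8s - 120) + (-465s^2 - 465s + 2790)
  2s^3 + 22s^2 + 8s - 120 = (-(2/465)s - 4/93)(-465s^2 - 465s + 2790) + (0)
Last nonzero remainder: -465s^2 - 465s + 2790. Dividing through by -465 gives the monic gcd s^2 + s - 6.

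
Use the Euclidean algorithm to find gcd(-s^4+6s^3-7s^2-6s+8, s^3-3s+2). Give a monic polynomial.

Apply the Euclidean algorithm:
  -s^4+6s^3-7s^2-6s+8 = (-s+6)(s^3-3s+2) + (-10s^2+14s-4)
  s^3-3s+2 = (-(1/10)s-7/50)(-10s^2+14s-4) + (-(36/25)s+36/25)
  -10s^2+14s-4 = ((125/18)s-25/9)(-(36/25)s+36/25) + (0)
Last nonzero remainder: -(36/25)s+36/25. Dividing through by -36/25 gives the monic gcd s-1.

s-1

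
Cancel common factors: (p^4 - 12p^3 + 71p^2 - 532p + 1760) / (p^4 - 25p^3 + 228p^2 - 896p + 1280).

By polynomial division,
  p^4 - 12p^3 + 71p^2 - 532p + 1760 = (p^4 - 25p^3 + 228p^2 - 896p + 1280) + (13p^3 - 157p^2 + 364p + 480)
  p^4 - 25p^3 + 228p^2 - 896p + 1280 = ((1/13)p - 168/169)(13p^3 - 157p^2 + 364p + 480) + ((7424/169)p^2 - (7424/13)p + 296960/169)
  13p^3 - 157p^2 + 364p + 480 = ((2197/7424)p + 507/1856)((7424/169)p^2 - (7424/13)p + 296960/169) + (0)
Last nonzero remainder: (7424/169)p^2 - (7424/13)p + 296960/169. Dividing through by 7424/169 gives the monic gcd p^2 - 13p + 40.
Cancel p^2 - 13p + 40 from numerator and denominator to get the reduced form.

(p^2 + p + 44)/(p^2 - 12p + 32)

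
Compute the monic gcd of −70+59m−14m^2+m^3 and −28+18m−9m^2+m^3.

Repeated division with remainder:
  m^3−14m^2+59m−70 = (m^3−9m^2+18m−28) + (−5m^2+41m−42)
  m^3−9m^2+18m−28 = (−(1/5)m+4/25)(−5m^2+41m−42) + ((76/25)m−532/25)
  −5m^2+41m−42 = (−(125/76)m+75/38)((76/25)m−532/25) + (0)
Last nonzero remainder: (76/25)m−532/25. Dividing through by 76/25 gives the monic gcd m−7.

−7+m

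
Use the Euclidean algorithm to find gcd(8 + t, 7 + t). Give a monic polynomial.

Repeated division with remainder:
  t + 8 = (t + 7) + (1)
  t + 7 = (t + 7)(1) + (0)
The last nonzero remainder is the constant 1, so the polynomials are coprime and gcd = 1.

1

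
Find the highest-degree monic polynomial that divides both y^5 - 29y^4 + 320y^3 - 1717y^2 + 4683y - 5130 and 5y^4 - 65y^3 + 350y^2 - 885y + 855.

Euclidean algorithm in ℚ[y]:
  y^5 - 29y^4 + 320y^3 - 1717y^2 + 4683y - 5130 = ((1/5)y - 16/5)(5y^4 - 65y^3 + 350y^2 - 885y + 855) + (42y^3 - 420y^2 + 1680y - 2394)
  5y^4 - 65y^3 + 350y^2 - 885y + 855 = ((5/42)y - 5/14)(42y^3 - 420y^2 + 1680y - 2394) + (0)
Last nonzero remainder: 42y^3 - 420y^2 + 1680y - 2394. Dividing through by 42 gives the monic gcd y^3 - 10y^2 + 40y - 57.

y^3 - 10y^2 + 40y - 57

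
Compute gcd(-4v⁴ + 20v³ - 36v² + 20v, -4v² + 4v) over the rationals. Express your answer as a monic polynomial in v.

v² - v

By polynomial division,
  -4v⁴ + 20v³ - 36v² + 20v = (v² - 4v + 5)(-4v² + 4v) + (0)
Last nonzero remainder: -4v² + 4v. Dividing through by -4 gives the monic gcd v² - v.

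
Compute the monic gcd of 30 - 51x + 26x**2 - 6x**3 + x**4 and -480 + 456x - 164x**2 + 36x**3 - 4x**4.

-30 + 21x - 5x**2 + x**3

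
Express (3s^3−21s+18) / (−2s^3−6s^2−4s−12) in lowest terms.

(−3s^2+9s−6)/(2s^2+4)

By polynomial division,
  3s^3−21s+18 = (−3/2)(−2s^3−6s^2−4s−12) + (−9s^2−27s)
  −2s^3−6s^2−4s−12 = ((2/9)s)(−9s^2−27s) + (−4s−12)
  −9s^2−27s = ((9/4)s)(−4s−12) + (0)
Last nonzero remainder: −4s−12. Dividing through by −4 gives the monic gcd s+3.
Cancel s+3 from numerator and denominator to get the reduced form.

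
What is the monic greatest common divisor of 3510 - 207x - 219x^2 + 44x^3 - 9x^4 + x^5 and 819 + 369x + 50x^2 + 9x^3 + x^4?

By polynomial division,
  x^5 - 9x^4 + 44x^3 - 219x^2 - 207x + 3510 = (x - 18)(x^4 + 9x^3 + 50x^2 + 369x + 819) + (156x^3 + 312x^2 + 5616x + 18252)
  x^4 + 9x^3 + 50x^2 + 369x + 819 = ((1/156)x + 7/156)(156x^3 + 312x^2 + 5616x + 18252) + (0)
Last nonzero remainder: 156x^3 + 312x^2 + 5616x + 18252. Dividing through by 156 gives the monic gcd x^3 + 2x^2 + 36x + 117.

117 + 36x + 2x^2 + x^3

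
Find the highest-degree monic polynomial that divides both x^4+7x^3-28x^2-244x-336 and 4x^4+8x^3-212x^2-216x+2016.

x^3+5x^2-38x-168

Apply the Euclidean algorithm:
  x^4+7x^3-28x^2-244x-336 = (1/4)(4x^4+8x^3-212x^2-216x+2016) + (5x^3+25x^2-190x-840)
  4x^4+8x^3-212x^2-216x+2016 = ((4/5)x-12/5)(5x^3+25x^2-190x-840) + (0)
Last nonzero remainder: 5x^3+25x^2-190x-840. Dividing through by 5 gives the monic gcd x^3+5x^2-38x-168.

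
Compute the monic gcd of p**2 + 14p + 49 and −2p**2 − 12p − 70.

1

Repeated division with remainder:
  p**2 + 14p + 49 = (−1/2)(−2p**2 − 12p − 70) + (8p + 14)
  −2p**2 − 12p − 70 = (−(1/4)p − 17/16)(8p + 14) + (−441/8)
  8p + 14 = (−(64/441)p − 16/63)(−441/8) + (0)
The last nonzero remainder is the constant −441/8, so the polynomials are coprime and gcd = 1.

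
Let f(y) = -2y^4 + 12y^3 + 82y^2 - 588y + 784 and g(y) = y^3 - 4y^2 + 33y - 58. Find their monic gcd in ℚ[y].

y - 2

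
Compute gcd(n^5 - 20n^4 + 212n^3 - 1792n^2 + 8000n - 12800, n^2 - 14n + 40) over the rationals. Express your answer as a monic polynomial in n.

By polynomial division,
  n^5 - 20n^4 + 212n^3 - 1792n^2 + 8000n - 12800 = (n^3 - 6n^2 + 88n - 320)(n^2 - 14n + 40) + (0)
The last nonzero remainder n^2 - 14n + 40 is already monic.

n^2 - 14n + 40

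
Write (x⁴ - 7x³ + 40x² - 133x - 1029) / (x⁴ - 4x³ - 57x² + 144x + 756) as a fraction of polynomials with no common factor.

(x² - 3x + 49)/(x² - 36)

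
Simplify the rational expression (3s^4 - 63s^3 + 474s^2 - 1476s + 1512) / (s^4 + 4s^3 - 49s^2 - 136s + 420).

(3s^2 - 39s + 126)/(s^2 + 12s + 35)

By polynomial division,
  3s^4 - 63s^3 + 474s^2 - 1476s + 1512 = (3)(s^4 + 4s^3 - 49s^2 - 136s + 420) + (-75s^3 + 621s^2 - 1068s + 252)
  s^4 + 4s^3 - 49s^2 - 136s + 420 = (-(1/75)s - 307/1875)(-75s^3 + 621s^2 - 1068s + 252) + ((24024/625)s^2 - (192192/625)s + 288288/625)
  -75s^3 + 621s^2 - 1068s + 252 = (-(15625/8008)s + 625/1144)((24024/625)s^2 - (192192/625)s + 288288/625) + (0)
Last nonzero remainder: (24024/625)s^2 - (192192/625)s + 288288/625. Dividing through by 24024/625 gives the monic gcd s^2 - 8s + 12.
Cancel s^2 - 8s + 12 from numerator and denominator to get the reduced form.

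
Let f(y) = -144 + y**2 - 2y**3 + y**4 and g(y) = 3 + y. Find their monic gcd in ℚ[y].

3 + y

Euclidean algorithm in ℚ[y]:
  y**4 - 2y**3 + y**2 - 144 = (y**3 - 5y**2 + 16y - 48)(y + 3) + (0)
The last nonzero remainder y + 3 is already monic.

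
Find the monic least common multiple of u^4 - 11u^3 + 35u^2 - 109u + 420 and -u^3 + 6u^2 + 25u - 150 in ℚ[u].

Euclidean algorithm in ℚ[u]:
  u^4 - 11u^3 + 35u^2 - 109u + 420 = (-u + 5)(-u^3 + 6u^2 + 25u - 150) + (30u^2 - 384u + 1170)
  -u^3 + 6u^2 + 25u - 150 = (-(1/30)u - 17/75)(30u^2 - 384u + 1170) + (-(576/25)u + 576/5)
  30u^2 - 384u + 1170 = (-(125/96)u + 325/32)(-(576/25)u + 576/5) + (0)
Last nonzero remainder: -(576/25)u + 576/5. Dividing through by -576/25 gives the monic gcd u - 5.
Then lcm(f, g) = f·g / gcd(f, g); expanding and making the result monic gives the answer.

u^6 - 12u^5 + 16u^4 + 186u^3 - 521u^2 + 2850u - 12600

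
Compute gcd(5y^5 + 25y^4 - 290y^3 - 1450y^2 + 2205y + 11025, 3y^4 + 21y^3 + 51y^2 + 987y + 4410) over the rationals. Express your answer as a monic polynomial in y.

y^2 + 12y + 35

Repeated division with remainder:
  5y^5 + 25y^4 - 290y^3 - 1450y^2 + 2205y + 11025 = ((5/3)y - 10/3)(3y^4 + 21y^3 + 51y^2 + 987y + 4410) + (-305y^3 - 2925y^2 - 1855y + 25725)
  3y^4 + 21y^3 + 51y^2 + 987y + 4410 = (-(3/305)y + 474/18605)(-305y^3 - 2925y^2 - 1855y + 25725) + ((399168/3721)y^2 + (4790016/3721)y + 13970880/3721)
  -305y^3 - 2925y^2 - 1855y + 25725 = (-(1134905/399168)y + 130235/19008)((399168/3721)y^2 + (4790016/3721)y + 13970880/3721) + (0)
Last nonzero remainder: (399168/3721)y^2 + (4790016/3721)y + 13970880/3721. Dividing through by 399168/3721 gives the monic gcd y^2 + 12y + 35.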